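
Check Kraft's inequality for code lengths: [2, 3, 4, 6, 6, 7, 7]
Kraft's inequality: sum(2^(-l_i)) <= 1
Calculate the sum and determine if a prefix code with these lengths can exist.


Sum = 2^(-2) + 2^(-3) + 2^(-4) + 2^(-6) + 2^(-6) + 2^(-7) + 2^(-7)
    = 0.25 + 0.125 + 0.0625 + 0.015625 + 0.015625 + 0.0078125 + 0.0078125
    = 62/128 = 0.484375
Since 0.484375 <= 1, Kraft's inequality IS satisfied.
A prefix code with these lengths CAN exist.

Kraft sum = 0.484375. Satisfied.


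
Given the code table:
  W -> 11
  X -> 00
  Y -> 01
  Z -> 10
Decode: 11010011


Decoding:
11 -> W
01 -> Y
00 -> X
11 -> W


Result: WYXW


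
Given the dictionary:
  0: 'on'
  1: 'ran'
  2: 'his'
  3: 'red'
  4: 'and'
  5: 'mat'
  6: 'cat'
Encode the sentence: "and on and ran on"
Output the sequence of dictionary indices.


Look up each word in the dictionary:
  'and' -> 4
  'on' -> 0
  'and' -> 4
  'ran' -> 1
  'on' -> 0

Encoded: [4, 0, 4, 1, 0]


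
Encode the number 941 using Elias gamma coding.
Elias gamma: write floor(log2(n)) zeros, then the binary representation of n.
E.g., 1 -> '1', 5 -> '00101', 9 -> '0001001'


num_bits = floor(log2(941)) + 1 = 10
leading_zeros = num_bits - 1 = 9
binary(941) = 1110101101

Elias gamma(941) = '000000000' + '1110101101' = 0000000001110101101 (19 bits)


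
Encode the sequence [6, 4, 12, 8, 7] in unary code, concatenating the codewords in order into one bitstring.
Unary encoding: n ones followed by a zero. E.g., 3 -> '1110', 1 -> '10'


Encode each number as n ones followed by a terminating 0:
  6 -> 1111110 (7 bits)
  4 -> 11110 (5 bits)
  12 -> 1111111111110 (13 bits)
  8 -> 111111110 (9 bits)
  7 -> 11111110 (8 bits)
Total length = 7 + 5 + 13 + 9 + 8 = 42 bits.

Unary([6, 4, 12, 8, 7]) = 111111011110111111111111011111111011111110 (42 bits)


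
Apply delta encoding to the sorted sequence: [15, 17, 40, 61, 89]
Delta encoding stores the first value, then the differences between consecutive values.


First value: 15
Deltas:
  17 - 15 = 2
  40 - 17 = 23
  61 - 40 = 21
  89 - 61 = 28


Delta encoded: [15, 2, 23, 21, 28]


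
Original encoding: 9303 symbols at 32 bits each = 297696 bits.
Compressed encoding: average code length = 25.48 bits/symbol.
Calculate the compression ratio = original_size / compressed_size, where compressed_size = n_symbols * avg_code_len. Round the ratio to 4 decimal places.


original_size = n_symbols * orig_bits = 9303 * 32 = 297696 bits
compressed_size = n_symbols * avg_code_len = 9303 * 25.48 = 237040.44 bits
ratio = original_size / compressed_size = 297696 / 237040.44 = 1.2559

Compression ratio = 1.2559


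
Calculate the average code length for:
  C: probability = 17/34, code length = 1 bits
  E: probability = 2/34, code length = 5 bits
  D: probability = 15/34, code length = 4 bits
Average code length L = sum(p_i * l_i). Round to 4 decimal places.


Weighted contributions p_i * l_i:
  C: (17/34) * 1 = 17/34
  E: (2/34) * 5 = 10/34
  D: (15/34) * 4 = 60/34
Sum = (17 + 10 + 60)/34 = 87/34

L = 87/34 = 2.5588 bits/symbol


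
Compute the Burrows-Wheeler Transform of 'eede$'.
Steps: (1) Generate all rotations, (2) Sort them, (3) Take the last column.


Rotations (sorted):
  0: $eede -> last char: e
  1: de$ee -> last char: e
  2: e$eed -> last char: d
  3: ede$e -> last char: e
  4: eede$ -> last char: $


BWT = eede$


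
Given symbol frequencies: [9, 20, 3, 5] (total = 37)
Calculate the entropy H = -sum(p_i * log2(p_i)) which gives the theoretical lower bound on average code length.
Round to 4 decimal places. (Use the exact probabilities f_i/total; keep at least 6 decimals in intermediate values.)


Per-symbol terms -p_i * log2(p_i) with p_i = f_i/37:
  p = 9/37 = 0.243243: log2(p) = -2.039528, -p*log2(p) = 0.496101
  p = 20/37 = 0.540541: log2(p) = -0.887525, -p*log2(p) = 0.479743
  p = 3/37 = 0.081081: log2(p) = -3.624491, -p*log2(p) = 0.293878
  p = 5/37 = 0.135135: log2(p) = -2.887525, -p*log2(p) = 0.390206
H = 0.496101 + 0.479743 + 0.293878 + 0.390206 = 1.659928

H = 1.6599 bits/symbol


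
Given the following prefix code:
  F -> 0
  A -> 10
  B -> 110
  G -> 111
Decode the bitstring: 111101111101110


Decoding step by step:
Bits 111 -> G
Bits 10 -> A
Bits 111 -> G
Bits 110 -> B
Bits 111 -> G
Bits 0 -> F


Decoded message: GAGBGF


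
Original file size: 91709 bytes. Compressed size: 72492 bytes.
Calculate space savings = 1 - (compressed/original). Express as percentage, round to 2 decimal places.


ratio = compressed/original = 72492/91709 = 0.790457
savings = 1 - ratio = 1 - 0.790457 = 0.209543
as a percentage: 0.209543 * 100 = 20.95%

Space savings = 1 - 72492/91709 = 20.95%


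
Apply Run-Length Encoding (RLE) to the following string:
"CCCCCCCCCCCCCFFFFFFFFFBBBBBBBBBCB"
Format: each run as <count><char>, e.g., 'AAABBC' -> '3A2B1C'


Scanning runs left to right:
  i=0: run of 'C' x 13 -> '13C'
  i=13: run of 'F' x 9 -> '9F'
  i=22: run of 'B' x 9 -> '9B'
  i=31: run of 'C' x 1 -> '1C'
  i=32: run of 'B' x 1 -> '1B'

RLE = 13C9F9B1C1B


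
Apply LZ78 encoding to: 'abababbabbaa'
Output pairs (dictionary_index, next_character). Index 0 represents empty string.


LZ78 encoding steps:
Dictionary: {0: ''}
Step 1: w='' (idx 0), next='a' -> output (0, 'a'), add 'a' as idx 1
Step 2: w='' (idx 0), next='b' -> output (0, 'b'), add 'b' as idx 2
Step 3: w='a' (idx 1), next='b' -> output (1, 'b'), add 'ab' as idx 3
Step 4: w='ab' (idx 3), next='b' -> output (3, 'b'), add 'abb' as idx 4
Step 5: w='abb' (idx 4), next='a' -> output (4, 'a'), add 'abba' as idx 5
Step 6: w='a' (idx 1), end of input -> output (1, '')


Encoded: [(0, 'a'), (0, 'b'), (1, 'b'), (3, 'b'), (4, 'a'), (1, '')]


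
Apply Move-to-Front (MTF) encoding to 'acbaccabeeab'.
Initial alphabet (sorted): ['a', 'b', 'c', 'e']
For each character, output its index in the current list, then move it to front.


MTF encoding:
'a': index 0 in ['a', 'b', 'c', 'e'] -> ['a', 'b', 'c', 'e']
'c': index 2 in ['a', 'b', 'c', 'e'] -> ['c', 'a', 'b', 'e']
'b': index 2 in ['c', 'a', 'b', 'e'] -> ['b', 'c', 'a', 'e']
'a': index 2 in ['b', 'c', 'a', 'e'] -> ['a', 'b', 'c', 'e']
'c': index 2 in ['a', 'b', 'c', 'e'] -> ['c', 'a', 'b', 'e']
'c': index 0 in ['c', 'a', 'b', 'e'] -> ['c', 'a', 'b', 'e']
'a': index 1 in ['c', 'a', 'b', 'e'] -> ['a', 'c', 'b', 'e']
'b': index 2 in ['a', 'c', 'b', 'e'] -> ['b', 'a', 'c', 'e']
'e': index 3 in ['b', 'a', 'c', 'e'] -> ['e', 'b', 'a', 'c']
'e': index 0 in ['e', 'b', 'a', 'c'] -> ['e', 'b', 'a', 'c']
'a': index 2 in ['e', 'b', 'a', 'c'] -> ['a', 'e', 'b', 'c']
'b': index 2 in ['a', 'e', 'b', 'c'] -> ['b', 'a', 'e', 'c']


Output: [0, 2, 2, 2, 2, 0, 1, 2, 3, 0, 2, 2]


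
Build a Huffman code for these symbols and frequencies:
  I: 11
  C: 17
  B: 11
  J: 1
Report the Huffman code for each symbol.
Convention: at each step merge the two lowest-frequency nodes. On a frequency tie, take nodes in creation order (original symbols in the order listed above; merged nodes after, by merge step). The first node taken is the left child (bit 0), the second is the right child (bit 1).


Huffman tree construction:
Step 1: Merge J(1) + I(11) = 12
Step 2: Merge B(11) + (J+I)(12) = 23
Step 3: Merge C(17) + (B+(J+I))(23) = 40
Read each symbol's code off the tree from the root (left child = 0, right child = 1).

Codes:
  I: 111 (length 3)
  C: 0 (length 1)
  B: 10 (length 2)
  J: 110 (length 3)
Average code length: 75/40 = 1.8750 bits/symbol


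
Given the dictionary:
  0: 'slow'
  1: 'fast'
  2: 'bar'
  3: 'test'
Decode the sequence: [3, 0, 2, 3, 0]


Look up each index in the dictionary:
  3 -> 'test'
  0 -> 'slow'
  2 -> 'bar'
  3 -> 'test'
  0 -> 'slow'

Decoded: "test slow bar test slow"


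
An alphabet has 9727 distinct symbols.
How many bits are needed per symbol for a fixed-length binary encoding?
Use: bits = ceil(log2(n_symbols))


log2(9727) = 13.2478
Bracket: 2^13 = 8192 < 9727 <= 2^14 = 16384
So ceil(log2(9727)) = 14

bits = ceil(log2(9727)) = ceil(13.2478) = 14 bits


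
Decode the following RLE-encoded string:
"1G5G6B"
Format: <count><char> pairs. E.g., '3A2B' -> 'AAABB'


Expanding each <count><char> pair:
  1G -> 'G'
  5G -> 'GGGGG'
  6B -> 'BBBBBB'

Decoded = GGGGGGBBBBBB


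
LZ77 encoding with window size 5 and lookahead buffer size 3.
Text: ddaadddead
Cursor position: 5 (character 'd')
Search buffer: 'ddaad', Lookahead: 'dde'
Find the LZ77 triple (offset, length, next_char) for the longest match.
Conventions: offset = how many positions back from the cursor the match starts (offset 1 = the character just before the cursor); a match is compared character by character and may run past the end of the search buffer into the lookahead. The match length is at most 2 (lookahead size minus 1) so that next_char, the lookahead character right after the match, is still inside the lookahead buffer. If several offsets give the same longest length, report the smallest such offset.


Try each offset into the search buffer:
  offset=1 (pos 4, char 'd'): match length 2
  offset=2 (pos 3, char 'a'): match length 0
  offset=3 (pos 2, char 'a'): match length 0
  offset=4 (pos 1, char 'd'): match length 1
  offset=5 (pos 0, char 'd'): match length 2
Longest match has length 2, found at offsets 1, 5; take the smallest, offset 1.
next_char = character at position 5 + 2 = 7 -> 'e'

Best match: offset=1, length=2 (matching 'dd' starting at position 4)
LZ77 triple: (1, 2, 'e')


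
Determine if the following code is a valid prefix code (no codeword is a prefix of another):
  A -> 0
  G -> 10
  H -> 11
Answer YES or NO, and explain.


Checking each pair (does one codeword prefix another?):
  A='0' vs G='10': no prefix
  A='0' vs H='11': no prefix
  G='10' vs A='0': no prefix
  G='10' vs H='11': no prefix
  H='11' vs A='0': no prefix
  H='11' vs G='10': no prefix
No violation found over all pairs.

YES -- this is a valid prefix code. No codeword is a prefix of any other codeword.


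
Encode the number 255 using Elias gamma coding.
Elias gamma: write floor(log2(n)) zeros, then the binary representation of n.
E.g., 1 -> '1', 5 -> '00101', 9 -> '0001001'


num_bits = floor(log2(255)) + 1 = 8
leading_zeros = num_bits - 1 = 7
binary(255) = 11111111

Elias gamma(255) = '0000000' + '11111111' = 000000011111111 (15 bits)


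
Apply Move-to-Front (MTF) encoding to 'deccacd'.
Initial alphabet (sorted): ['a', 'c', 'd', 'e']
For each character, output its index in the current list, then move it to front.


MTF encoding:
'd': index 2 in ['a', 'c', 'd', 'e'] -> ['d', 'a', 'c', 'e']
'e': index 3 in ['d', 'a', 'c', 'e'] -> ['e', 'd', 'a', 'c']
'c': index 3 in ['e', 'd', 'a', 'c'] -> ['c', 'e', 'd', 'a']
'c': index 0 in ['c', 'e', 'd', 'a'] -> ['c', 'e', 'd', 'a']
'a': index 3 in ['c', 'e', 'd', 'a'] -> ['a', 'c', 'e', 'd']
'c': index 1 in ['a', 'c', 'e', 'd'] -> ['c', 'a', 'e', 'd']
'd': index 3 in ['c', 'a', 'e', 'd'] -> ['d', 'c', 'a', 'e']


Output: [2, 3, 3, 0, 3, 1, 3]


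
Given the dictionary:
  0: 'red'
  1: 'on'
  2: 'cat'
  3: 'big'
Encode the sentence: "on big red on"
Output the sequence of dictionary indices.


Look up each word in the dictionary:
  'on' -> 1
  'big' -> 3
  'red' -> 0
  'on' -> 1

Encoded: [1, 3, 0, 1]


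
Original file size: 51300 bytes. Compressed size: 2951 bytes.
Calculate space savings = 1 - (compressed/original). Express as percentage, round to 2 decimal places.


ratio = compressed/original = 2951/51300 = 0.057524
savings = 1 - ratio = 1 - 0.057524 = 0.942476
as a percentage: 0.942476 * 100 = 94.25%

Space savings = 1 - 2951/51300 = 94.25%


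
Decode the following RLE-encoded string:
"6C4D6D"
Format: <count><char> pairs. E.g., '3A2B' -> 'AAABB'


Expanding each <count><char> pair:
  6C -> 'CCCCCC'
  4D -> 'DDDD'
  6D -> 'DDDDDD'

Decoded = CCCCCCDDDDDDDDDD


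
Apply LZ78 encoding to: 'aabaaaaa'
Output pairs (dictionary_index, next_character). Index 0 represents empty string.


LZ78 encoding steps:
Dictionary: {0: ''}
Step 1: w='' (idx 0), next='a' -> output (0, 'a'), add 'a' as idx 1
Step 2: w='a' (idx 1), next='b' -> output (1, 'b'), add 'ab' as idx 2
Step 3: w='a' (idx 1), next='a' -> output (1, 'a'), add 'aa' as idx 3
Step 4: w='aa' (idx 3), next='a' -> output (3, 'a'), add 'aaa' as idx 4


Encoded: [(0, 'a'), (1, 'b'), (1, 'a'), (3, 'a')]


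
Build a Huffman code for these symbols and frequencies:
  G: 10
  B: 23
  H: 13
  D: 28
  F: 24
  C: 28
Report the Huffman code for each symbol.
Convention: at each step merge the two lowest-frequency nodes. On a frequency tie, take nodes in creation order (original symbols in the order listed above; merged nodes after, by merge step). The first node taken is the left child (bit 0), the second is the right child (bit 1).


Huffman tree construction:
Step 1: Merge G(10) + H(13) = 23
Step 2: Merge B(23) + (G+H)(23) = 46
Step 3: Merge F(24) + D(28) = 52
Step 4: Merge C(28) + (B+(G+H))(46) = 74
Step 5: Merge (F+D)(52) + (C+(B+(G+H)))(74) = 126
Read each symbol's code off the tree from the root (left child = 0, right child = 1).

Codes:
  G: 1110 (length 4)
  B: 110 (length 3)
  H: 1111 (length 4)
  D: 01 (length 2)
  F: 00 (length 2)
  C: 10 (length 2)
Average code length: 321/126 = 2.5476 bits/symbol


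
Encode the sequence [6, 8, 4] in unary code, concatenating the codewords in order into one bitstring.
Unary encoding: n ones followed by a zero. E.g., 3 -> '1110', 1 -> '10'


Encode each number as n ones followed by a terminating 0:
  6 -> 1111110 (7 bits)
  8 -> 111111110 (9 bits)
  4 -> 11110 (5 bits)
Total length = 7 + 9 + 5 = 21 bits.

Unary([6, 8, 4]) = 111111011111111011110 (21 bits)


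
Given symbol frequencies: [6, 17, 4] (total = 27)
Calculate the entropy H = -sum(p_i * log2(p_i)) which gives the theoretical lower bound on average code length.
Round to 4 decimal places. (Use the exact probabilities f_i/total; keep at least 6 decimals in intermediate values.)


Per-symbol terms -p_i * log2(p_i) with p_i = f_i/27:
  p = 6/27 = 0.222222: log2(p) = -2.169925, -p*log2(p) = 0.482206
  p = 17/27 = 0.629630: log2(p) = -0.667425, -p*log2(p) = 0.420230
  p = 4/27 = 0.148148: log2(p) = -2.754888, -p*log2(p) = 0.408131
H = 0.482206 + 0.420230 + 0.408131 = 1.310567

H = 1.3106 bits/symbol


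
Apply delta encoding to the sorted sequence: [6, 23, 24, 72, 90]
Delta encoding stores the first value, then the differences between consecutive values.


First value: 6
Deltas:
  23 - 6 = 17
  24 - 23 = 1
  72 - 24 = 48
  90 - 72 = 18


Delta encoded: [6, 17, 1, 48, 18]


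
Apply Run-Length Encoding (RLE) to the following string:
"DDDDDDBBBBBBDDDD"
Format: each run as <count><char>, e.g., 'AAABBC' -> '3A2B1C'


Scanning runs left to right:
  i=0: run of 'D' x 6 -> '6D'
  i=6: run of 'B' x 6 -> '6B'
  i=12: run of 'D' x 4 -> '4D'

RLE = 6D6B4D


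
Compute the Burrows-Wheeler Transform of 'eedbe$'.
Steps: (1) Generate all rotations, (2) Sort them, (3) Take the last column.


Rotations (sorted):
  0: $eedbe -> last char: e
  1: be$eed -> last char: d
  2: dbe$ee -> last char: e
  3: e$eedb -> last char: b
  4: edbe$e -> last char: e
  5: eedbe$ -> last char: $


BWT = edebe$


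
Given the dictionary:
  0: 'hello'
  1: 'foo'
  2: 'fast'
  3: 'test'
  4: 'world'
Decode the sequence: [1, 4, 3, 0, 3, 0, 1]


Look up each index in the dictionary:
  1 -> 'foo'
  4 -> 'world'
  3 -> 'test'
  0 -> 'hello'
  3 -> 'test'
  0 -> 'hello'
  1 -> 'foo'

Decoded: "foo world test hello test hello foo"


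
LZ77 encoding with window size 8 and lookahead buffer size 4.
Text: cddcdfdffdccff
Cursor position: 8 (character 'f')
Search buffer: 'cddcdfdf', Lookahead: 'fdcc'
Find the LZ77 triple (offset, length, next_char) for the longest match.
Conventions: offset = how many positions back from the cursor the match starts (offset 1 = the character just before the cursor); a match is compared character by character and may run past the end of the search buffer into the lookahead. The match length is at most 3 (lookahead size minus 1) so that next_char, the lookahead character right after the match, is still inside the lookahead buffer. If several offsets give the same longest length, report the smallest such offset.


Try each offset into the search buffer:
  offset=1 (pos 7, char 'f'): match length 1
  offset=2 (pos 6, char 'd'): match length 0
  offset=3 (pos 5, char 'f'): match length 2
  offset=4 (pos 4, char 'd'): match length 0
  offset=5 (pos 3, char 'c'): match length 0
  offset=6 (pos 2, char 'd'): match length 0
  offset=7 (pos 1, char 'd'): match length 0
  offset=8 (pos 0, char 'c'): match length 0
Longest match has length 2 at offset 3.
next_char = character at position 8 + 2 = 10 -> 'c'

Best match: offset=3, length=2 (matching 'fd' starting at position 5)
LZ77 triple: (3, 2, 'c')


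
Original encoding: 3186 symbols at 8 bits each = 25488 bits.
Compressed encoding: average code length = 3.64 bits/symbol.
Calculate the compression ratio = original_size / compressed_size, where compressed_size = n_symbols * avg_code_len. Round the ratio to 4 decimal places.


original_size = n_symbols * orig_bits = 3186 * 8 = 25488 bits
compressed_size = n_symbols * avg_code_len = 3186 * 3.64 = 11597.04 bits
ratio = original_size / compressed_size = 25488 / 11597.04 = 2.1978

Compression ratio = 2.1978


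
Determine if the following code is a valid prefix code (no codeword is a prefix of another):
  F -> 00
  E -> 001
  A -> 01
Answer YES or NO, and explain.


Checking each pair (does one codeword prefix another?):
  F='00' vs E='001': prefix -- VIOLATION

NO -- this is NOT a valid prefix code. F (00) is a prefix of E (001).


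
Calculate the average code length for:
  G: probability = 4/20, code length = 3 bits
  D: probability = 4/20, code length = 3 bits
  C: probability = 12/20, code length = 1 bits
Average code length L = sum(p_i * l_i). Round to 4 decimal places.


Weighted contributions p_i * l_i:
  G: (4/20) * 3 = 12/20
  D: (4/20) * 3 = 12/20
  C: (12/20) * 1 = 12/20
Sum = (12 + 12 + 12)/20 = 36/20

L = 36/20 = 1.8000 bits/symbol


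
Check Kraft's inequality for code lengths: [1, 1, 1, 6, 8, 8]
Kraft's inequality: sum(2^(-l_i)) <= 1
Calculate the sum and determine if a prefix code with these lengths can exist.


Sum = 2^(-1) + 2^(-1) + 2^(-1) + 2^(-6) + 2^(-8) + 2^(-8)
    = 0.5 + 0.5 + 0.5 + 0.015625 + 0.00390625 + 0.00390625
    = 390/256 = 1.5234375
Since 1.5234375 > 1, Kraft's inequality is NOT satisfied.
A prefix code with these lengths CANNOT exist.

Kraft sum = 1.5234375. Not satisfied.


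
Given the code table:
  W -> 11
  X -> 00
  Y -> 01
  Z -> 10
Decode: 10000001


Decoding:
10 -> Z
00 -> X
00 -> X
01 -> Y


Result: ZXXY


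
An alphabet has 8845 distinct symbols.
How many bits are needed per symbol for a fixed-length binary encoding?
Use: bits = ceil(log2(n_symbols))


log2(8845) = 13.1106
Bracket: 2^13 = 8192 < 8845 <= 2^14 = 16384
So ceil(log2(8845)) = 14

bits = ceil(log2(8845)) = ceil(13.1106) = 14 bits


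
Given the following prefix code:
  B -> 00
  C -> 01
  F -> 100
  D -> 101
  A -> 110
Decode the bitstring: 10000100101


Decoding step by step:
Bits 100 -> F
Bits 00 -> B
Bits 100 -> F
Bits 101 -> D


Decoded message: FBFD


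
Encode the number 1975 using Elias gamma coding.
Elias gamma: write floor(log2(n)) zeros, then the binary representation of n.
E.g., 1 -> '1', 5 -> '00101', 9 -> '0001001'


num_bits = floor(log2(1975)) + 1 = 11
leading_zeros = num_bits - 1 = 10
binary(1975) = 11110110111

Elias gamma(1975) = '0000000000' + '11110110111' = 000000000011110110111 (21 bits)


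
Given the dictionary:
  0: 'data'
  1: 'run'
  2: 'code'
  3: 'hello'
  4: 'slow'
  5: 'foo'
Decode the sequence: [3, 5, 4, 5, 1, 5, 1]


Look up each index in the dictionary:
  3 -> 'hello'
  5 -> 'foo'
  4 -> 'slow'
  5 -> 'foo'
  1 -> 'run'
  5 -> 'foo'
  1 -> 'run'

Decoded: "hello foo slow foo run foo run"


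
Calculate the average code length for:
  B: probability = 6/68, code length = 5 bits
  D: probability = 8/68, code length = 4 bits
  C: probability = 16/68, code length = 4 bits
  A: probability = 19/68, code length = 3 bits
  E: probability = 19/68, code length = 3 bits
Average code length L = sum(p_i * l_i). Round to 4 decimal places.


Weighted contributions p_i * l_i:
  B: (6/68) * 5 = 30/68
  D: (8/68) * 4 = 32/68
  C: (16/68) * 4 = 64/68
  A: (19/68) * 3 = 57/68
  E: (19/68) * 3 = 57/68
Sum = (30 + 32 + 64 + 57 + 57)/68 = 240/68

L = 240/68 = 3.5294 bits/symbol


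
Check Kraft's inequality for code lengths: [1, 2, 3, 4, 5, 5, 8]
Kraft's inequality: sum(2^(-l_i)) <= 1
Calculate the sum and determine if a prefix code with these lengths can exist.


Sum = 2^(-1) + 2^(-2) + 2^(-3) + 2^(-4) + 2^(-5) + 2^(-5) + 2^(-8)
    = 0.5 + 0.25 + 0.125 + 0.0625 + 0.03125 + 0.03125 + 0.00390625
    = 257/256 = 1.00390625
Since 1.00390625 > 1, Kraft's inequality is NOT satisfied.
A prefix code with these lengths CANNOT exist.

Kraft sum = 1.00390625. Not satisfied.


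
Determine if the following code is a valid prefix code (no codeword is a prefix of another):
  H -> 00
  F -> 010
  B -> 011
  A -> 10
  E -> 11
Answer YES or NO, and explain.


Checking each pair (does one codeword prefix another?):
  H='00' vs F='010': no prefix
  H='00' vs B='011': no prefix
  H='00' vs A='10': no prefix
  H='00' vs E='11': no prefix
  F='010' vs H='00': no prefix
  F='010' vs B='011': no prefix
  F='010' vs A='10': no prefix
  F='010' vs E='11': no prefix
  B='011' vs H='00': no prefix
  B='011' vs F='010': no prefix
  B='011' vs A='10': no prefix
  B='011' vs E='11': no prefix
  A='10' vs H='00': no prefix
  A='10' vs F='010': no prefix
  A='10' vs B='011': no prefix
  A='10' vs E='11': no prefix
  E='11' vs H='00': no prefix
  E='11' vs F='010': no prefix
  E='11' vs B='011': no prefix
  E='11' vs A='10': no prefix
No violation found over all pairs.

YES -- this is a valid prefix code. No codeword is a prefix of any other codeword.


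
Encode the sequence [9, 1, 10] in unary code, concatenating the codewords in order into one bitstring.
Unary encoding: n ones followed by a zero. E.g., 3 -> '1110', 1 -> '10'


Encode each number as n ones followed by a terminating 0:
  9 -> 1111111110 (10 bits)
  1 -> 10 (2 bits)
  10 -> 11111111110 (11 bits)
Total length = 10 + 2 + 11 = 23 bits.

Unary([9, 1, 10]) = 11111111101011111111110 (23 bits)


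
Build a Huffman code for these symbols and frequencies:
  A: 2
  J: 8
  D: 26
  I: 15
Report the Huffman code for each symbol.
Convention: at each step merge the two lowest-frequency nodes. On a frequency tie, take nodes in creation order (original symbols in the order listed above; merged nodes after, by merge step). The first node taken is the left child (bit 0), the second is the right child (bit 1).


Huffman tree construction:
Step 1: Merge A(2) + J(8) = 10
Step 2: Merge (A+J)(10) + I(15) = 25
Step 3: Merge ((A+J)+I)(25) + D(26) = 51
Read each symbol's code off the tree from the root (left child = 0, right child = 1).

Codes:
  A: 000 (length 3)
  J: 001 (length 3)
  D: 1 (length 1)
  I: 01 (length 2)
Average code length: 86/51 = 1.6863 bits/symbol


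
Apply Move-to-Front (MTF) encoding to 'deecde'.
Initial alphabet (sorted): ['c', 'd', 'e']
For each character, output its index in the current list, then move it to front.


MTF encoding:
'd': index 1 in ['c', 'd', 'e'] -> ['d', 'c', 'e']
'e': index 2 in ['d', 'c', 'e'] -> ['e', 'd', 'c']
'e': index 0 in ['e', 'd', 'c'] -> ['e', 'd', 'c']
'c': index 2 in ['e', 'd', 'c'] -> ['c', 'e', 'd']
'd': index 2 in ['c', 'e', 'd'] -> ['d', 'c', 'e']
'e': index 2 in ['d', 'c', 'e'] -> ['e', 'd', 'c']


Output: [1, 2, 0, 2, 2, 2]


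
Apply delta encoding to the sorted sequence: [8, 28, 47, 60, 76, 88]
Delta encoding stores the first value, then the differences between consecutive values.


First value: 8
Deltas:
  28 - 8 = 20
  47 - 28 = 19
  60 - 47 = 13
  76 - 60 = 16
  88 - 76 = 12


Delta encoded: [8, 20, 19, 13, 16, 12]


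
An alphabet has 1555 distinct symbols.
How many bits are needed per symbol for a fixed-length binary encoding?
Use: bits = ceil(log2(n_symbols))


log2(1555) = 10.6027
Bracket: 2^10 = 1024 < 1555 <= 2^11 = 2048
So ceil(log2(1555)) = 11

bits = ceil(log2(1555)) = ceil(10.6027) = 11 bits


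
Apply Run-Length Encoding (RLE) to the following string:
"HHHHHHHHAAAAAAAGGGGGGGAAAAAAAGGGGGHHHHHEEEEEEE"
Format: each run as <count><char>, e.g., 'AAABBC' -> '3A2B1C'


Scanning runs left to right:
  i=0: run of 'H' x 8 -> '8H'
  i=8: run of 'A' x 7 -> '7A'
  i=15: run of 'G' x 7 -> '7G'
  i=22: run of 'A' x 7 -> '7A'
  i=29: run of 'G' x 5 -> '5G'
  i=34: run of 'H' x 5 -> '5H'
  i=39: run of 'E' x 7 -> '7E'

RLE = 8H7A7G7A5G5H7E


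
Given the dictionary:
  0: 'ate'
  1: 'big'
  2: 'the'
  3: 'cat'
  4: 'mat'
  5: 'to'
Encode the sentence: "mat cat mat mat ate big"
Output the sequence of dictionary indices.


Look up each word in the dictionary:
  'mat' -> 4
  'cat' -> 3
  'mat' -> 4
  'mat' -> 4
  'ate' -> 0
  'big' -> 1

Encoded: [4, 3, 4, 4, 0, 1]


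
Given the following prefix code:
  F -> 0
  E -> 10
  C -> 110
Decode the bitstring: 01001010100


Decoding step by step:
Bits 0 -> F
Bits 10 -> E
Bits 0 -> F
Bits 10 -> E
Bits 10 -> E
Bits 10 -> E
Bits 0 -> F


Decoded message: FEFEEEF


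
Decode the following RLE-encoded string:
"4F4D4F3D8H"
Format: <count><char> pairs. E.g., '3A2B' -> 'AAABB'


Expanding each <count><char> pair:
  4F -> 'FFFF'
  4D -> 'DDDD'
  4F -> 'FFFF'
  3D -> 'DDD'
  8H -> 'HHHHHHHH'

Decoded = FFFFDDDDFFFFDDDHHHHHHHH


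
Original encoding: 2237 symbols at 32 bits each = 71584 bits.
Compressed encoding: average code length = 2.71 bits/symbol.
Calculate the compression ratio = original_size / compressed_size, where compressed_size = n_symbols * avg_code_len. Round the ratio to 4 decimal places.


original_size = n_symbols * orig_bits = 2237 * 32 = 71584 bits
compressed_size = n_symbols * avg_code_len = 2237 * 2.71 = 6062.27 bits
ratio = original_size / compressed_size = 71584 / 6062.27 = 11.8081

Compression ratio = 11.8081


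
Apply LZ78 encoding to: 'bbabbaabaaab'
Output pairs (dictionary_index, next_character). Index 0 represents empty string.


LZ78 encoding steps:
Dictionary: {0: ''}
Step 1: w='' (idx 0), next='b' -> output (0, 'b'), add 'b' as idx 1
Step 2: w='b' (idx 1), next='a' -> output (1, 'a'), add 'ba' as idx 2
Step 3: w='b' (idx 1), next='b' -> output (1, 'b'), add 'bb' as idx 3
Step 4: w='' (idx 0), next='a' -> output (0, 'a'), add 'a' as idx 4
Step 5: w='a' (idx 4), next='b' -> output (4, 'b'), add 'ab' as idx 5
Step 6: w='a' (idx 4), next='a' -> output (4, 'a'), add 'aa' as idx 6
Step 7: w='ab' (idx 5), end of input -> output (5, '')


Encoded: [(0, 'b'), (1, 'a'), (1, 'b'), (0, 'a'), (4, 'b'), (4, 'a'), (5, '')]


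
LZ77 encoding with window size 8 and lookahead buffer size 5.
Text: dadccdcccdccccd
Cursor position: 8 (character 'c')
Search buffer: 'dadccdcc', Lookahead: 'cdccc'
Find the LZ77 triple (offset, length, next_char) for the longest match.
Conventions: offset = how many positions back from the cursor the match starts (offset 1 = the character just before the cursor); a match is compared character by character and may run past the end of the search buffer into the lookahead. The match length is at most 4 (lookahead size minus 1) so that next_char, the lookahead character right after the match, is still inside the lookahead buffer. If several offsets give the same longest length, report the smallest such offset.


Try each offset into the search buffer:
  offset=1 (pos 7, char 'c'): match length 1
  offset=2 (pos 6, char 'c'): match length 1
  offset=3 (pos 5, char 'd'): match length 0
  offset=4 (pos 4, char 'c'): match length 4
  offset=5 (pos 3, char 'c'): match length 1
  offset=6 (pos 2, char 'd'): match length 0
  offset=7 (pos 1, char 'a'): match length 0
  offset=8 (pos 0, char 'd'): match length 0
Longest match has length 4 at offset 4.
next_char = character at position 8 + 4 = 12 -> 'c'

Best match: offset=4, length=4 (matching 'cdcc' starting at position 4)
LZ77 triple: (4, 4, 'c')


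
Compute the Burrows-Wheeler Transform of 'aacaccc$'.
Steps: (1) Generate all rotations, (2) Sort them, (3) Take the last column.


Rotations (sorted):
  0: $aacaccc -> last char: c
  1: aacaccc$ -> last char: $
  2: acaccc$a -> last char: a
  3: accc$aac -> last char: c
  4: c$aacacc -> last char: c
  5: caccc$aa -> last char: a
  6: cc$aacac -> last char: c
  7: ccc$aaca -> last char: a


BWT = c$accaca


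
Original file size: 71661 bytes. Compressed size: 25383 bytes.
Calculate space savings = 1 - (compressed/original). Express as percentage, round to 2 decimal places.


ratio = compressed/original = 25383/71661 = 0.354209
savings = 1 - ratio = 1 - 0.354209 = 0.645791
as a percentage: 0.645791 * 100 = 64.58%

Space savings = 1 - 25383/71661 = 64.58%


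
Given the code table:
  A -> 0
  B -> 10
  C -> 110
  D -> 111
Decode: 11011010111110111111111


Decoding:
110 -> C
110 -> C
10 -> B
111 -> D
110 -> C
111 -> D
111 -> D
111 -> D


Result: CCBDCDDD


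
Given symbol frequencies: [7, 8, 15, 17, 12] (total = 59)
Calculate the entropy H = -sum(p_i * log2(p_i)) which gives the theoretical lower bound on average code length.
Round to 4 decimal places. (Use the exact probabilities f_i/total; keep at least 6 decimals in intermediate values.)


Per-symbol terms -p_i * log2(p_i) with p_i = f_i/59:
  p = 7/59 = 0.118644: log2(p) = -3.075288, -p*log2(p) = 0.364865
  p = 8/59 = 0.135593: log2(p) = -2.882643, -p*log2(p) = 0.390867
  p = 15/59 = 0.254237: log2(p) = -1.975752, -p*log2(p) = 0.502310
  p = 17/59 = 0.288136: log2(p) = -1.795180, -p*log2(p) = 0.517255
  p = 12/59 = 0.203390: log2(p) = -2.297681, -p*log2(p) = 0.467325
H = 0.364865 + 0.390867 + 0.502310 + 0.517255 + 0.467325 = 2.242622

H = 2.2426 bits/symbol


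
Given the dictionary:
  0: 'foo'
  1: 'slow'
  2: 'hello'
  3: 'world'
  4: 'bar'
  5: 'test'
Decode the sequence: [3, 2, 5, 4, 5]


Look up each index in the dictionary:
  3 -> 'world'
  2 -> 'hello'
  5 -> 'test'
  4 -> 'bar'
  5 -> 'test'

Decoded: "world hello test bar test"


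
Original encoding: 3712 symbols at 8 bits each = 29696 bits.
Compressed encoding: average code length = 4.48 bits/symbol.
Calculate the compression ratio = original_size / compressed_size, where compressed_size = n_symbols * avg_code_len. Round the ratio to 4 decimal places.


original_size = n_symbols * orig_bits = 3712 * 8 = 29696 bits
compressed_size = n_symbols * avg_code_len = 3712 * 4.48 = 16629.76 bits
ratio = original_size / compressed_size = 29696 / 16629.76 = 1.7857

Compression ratio = 1.7857


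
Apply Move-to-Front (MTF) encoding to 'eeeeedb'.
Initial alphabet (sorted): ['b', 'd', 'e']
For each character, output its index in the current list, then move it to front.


MTF encoding:
'e': index 2 in ['b', 'd', 'e'] -> ['e', 'b', 'd']
'e': index 0 in ['e', 'b', 'd'] -> ['e', 'b', 'd']
'e': index 0 in ['e', 'b', 'd'] -> ['e', 'b', 'd']
'e': index 0 in ['e', 'b', 'd'] -> ['e', 'b', 'd']
'e': index 0 in ['e', 'b', 'd'] -> ['e', 'b', 'd']
'd': index 2 in ['e', 'b', 'd'] -> ['d', 'e', 'b']
'b': index 2 in ['d', 'e', 'b'] -> ['b', 'd', 'e']


Output: [2, 0, 0, 0, 0, 2, 2]


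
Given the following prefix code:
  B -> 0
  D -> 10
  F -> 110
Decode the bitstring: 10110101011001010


Decoding step by step:
Bits 10 -> D
Bits 110 -> F
Bits 10 -> D
Bits 10 -> D
Bits 110 -> F
Bits 0 -> B
Bits 10 -> D
Bits 10 -> D


Decoded message: DFDDFBDD


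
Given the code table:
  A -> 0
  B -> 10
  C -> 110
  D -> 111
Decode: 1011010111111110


Decoding:
10 -> B
110 -> C
10 -> B
111 -> D
111 -> D
110 -> C


Result: BCBDDC


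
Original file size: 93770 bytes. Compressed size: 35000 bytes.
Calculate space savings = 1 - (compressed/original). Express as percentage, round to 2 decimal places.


ratio = compressed/original = 35000/93770 = 0.373254
savings = 1 - ratio = 1 - 0.373254 = 0.626746
as a percentage: 0.626746 * 100 = 62.67%

Space savings = 1 - 35000/93770 = 62.67%


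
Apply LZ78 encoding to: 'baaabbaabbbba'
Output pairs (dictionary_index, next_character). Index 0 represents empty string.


LZ78 encoding steps:
Dictionary: {0: ''}
Step 1: w='' (idx 0), next='b' -> output (0, 'b'), add 'b' as idx 1
Step 2: w='' (idx 0), next='a' -> output (0, 'a'), add 'a' as idx 2
Step 3: w='a' (idx 2), next='a' -> output (2, 'a'), add 'aa' as idx 3
Step 4: w='b' (idx 1), next='b' -> output (1, 'b'), add 'bb' as idx 4
Step 5: w='aa' (idx 3), next='b' -> output (3, 'b'), add 'aab' as idx 5
Step 6: w='bb' (idx 4), next='b' -> output (4, 'b'), add 'bbb' as idx 6
Step 7: w='a' (idx 2), end of input -> output (2, '')


Encoded: [(0, 'b'), (0, 'a'), (2, 'a'), (1, 'b'), (3, 'b'), (4, 'b'), (2, '')]


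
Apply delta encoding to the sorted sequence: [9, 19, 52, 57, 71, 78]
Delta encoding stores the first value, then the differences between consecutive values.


First value: 9
Deltas:
  19 - 9 = 10
  52 - 19 = 33
  57 - 52 = 5
  71 - 57 = 14
  78 - 71 = 7


Delta encoded: [9, 10, 33, 5, 14, 7]


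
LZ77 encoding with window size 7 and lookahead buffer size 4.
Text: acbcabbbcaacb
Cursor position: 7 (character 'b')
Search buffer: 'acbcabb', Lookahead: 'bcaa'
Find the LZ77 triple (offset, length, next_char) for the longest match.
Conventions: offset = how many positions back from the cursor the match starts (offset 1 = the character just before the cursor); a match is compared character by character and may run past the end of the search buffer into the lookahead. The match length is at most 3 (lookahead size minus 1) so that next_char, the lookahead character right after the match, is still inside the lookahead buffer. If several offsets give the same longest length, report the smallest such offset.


Try each offset into the search buffer:
  offset=1 (pos 6, char 'b'): match length 1
  offset=2 (pos 5, char 'b'): match length 1
  offset=3 (pos 4, char 'a'): match length 0
  offset=4 (pos 3, char 'c'): match length 0
  offset=5 (pos 2, char 'b'): match length 3
  offset=6 (pos 1, char 'c'): match length 0
  offset=7 (pos 0, char 'a'): match length 0
Longest match has length 3 at offset 5.
next_char = character at position 7 + 3 = 10 -> 'a'

Best match: offset=5, length=3 (matching 'bca' starting at position 2)
LZ77 triple: (5, 3, 'a')


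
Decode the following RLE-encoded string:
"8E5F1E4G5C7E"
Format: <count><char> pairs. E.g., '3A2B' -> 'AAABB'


Expanding each <count><char> pair:
  8E -> 'EEEEEEEE'
  5F -> 'FFFFF'
  1E -> 'E'
  4G -> 'GGGG'
  5C -> 'CCCCC'
  7E -> 'EEEEEEE'

Decoded = EEEEEEEEFFFFFEGGGGCCCCCEEEEEEE


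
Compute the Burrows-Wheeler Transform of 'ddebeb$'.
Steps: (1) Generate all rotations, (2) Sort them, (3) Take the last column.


Rotations (sorted):
  0: $ddebeb -> last char: b
  1: b$ddebe -> last char: e
  2: beb$dde -> last char: e
  3: ddebeb$ -> last char: $
  4: debeb$d -> last char: d
  5: eb$ddeb -> last char: b
  6: ebeb$dd -> last char: d


BWT = bee$dbd


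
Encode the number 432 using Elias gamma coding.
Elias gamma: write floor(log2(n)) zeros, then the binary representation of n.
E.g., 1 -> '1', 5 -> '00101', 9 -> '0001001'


num_bits = floor(log2(432)) + 1 = 9
leading_zeros = num_bits - 1 = 8
binary(432) = 110110000

Elias gamma(432) = '00000000' + '110110000' = 00000000110110000 (17 bits)


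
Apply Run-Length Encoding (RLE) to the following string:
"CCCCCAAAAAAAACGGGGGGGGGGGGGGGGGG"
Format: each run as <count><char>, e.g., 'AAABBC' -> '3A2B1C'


Scanning runs left to right:
  i=0: run of 'C' x 5 -> '5C'
  i=5: run of 'A' x 8 -> '8A'
  i=13: run of 'C' x 1 -> '1C'
  i=14: run of 'G' x 18 -> '18G'

RLE = 5C8A1C18G


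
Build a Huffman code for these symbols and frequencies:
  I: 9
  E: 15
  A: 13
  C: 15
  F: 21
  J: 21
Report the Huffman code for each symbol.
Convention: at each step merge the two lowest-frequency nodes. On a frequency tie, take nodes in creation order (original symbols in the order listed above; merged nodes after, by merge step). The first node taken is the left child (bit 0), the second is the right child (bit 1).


Huffman tree construction:
Step 1: Merge I(9) + A(13) = 22
Step 2: Merge E(15) + C(15) = 30
Step 3: Merge F(21) + J(21) = 42
Step 4: Merge (I+A)(22) + (E+C)(30) = 52
Step 5: Merge (F+J)(42) + ((I+A)+(E+C))(52) = 94
Read each symbol's code off the tree from the root (left child = 0, right child = 1).

Codes:
  I: 100 (length 3)
  E: 110 (length 3)
  A: 101 (length 3)
  C: 111 (length 3)
  F: 00 (length 2)
  J: 01 (length 2)
Average code length: 240/94 = 2.5532 bits/symbol


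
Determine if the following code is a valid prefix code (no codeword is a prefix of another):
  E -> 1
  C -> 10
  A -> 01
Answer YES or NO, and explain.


Checking each pair (does one codeword prefix another?):
  E='1' vs C='10': prefix -- VIOLATION

NO -- this is NOT a valid prefix code. E (1) is a prefix of C (10).


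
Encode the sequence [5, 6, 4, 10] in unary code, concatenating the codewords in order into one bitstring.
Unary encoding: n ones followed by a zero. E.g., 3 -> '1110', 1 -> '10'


Encode each number as n ones followed by a terminating 0:
  5 -> 111110 (6 bits)
  6 -> 1111110 (7 bits)
  4 -> 11110 (5 bits)
  10 -> 11111111110 (11 bits)
Total length = 6 + 7 + 5 + 11 = 29 bits.

Unary([5, 6, 4, 10]) = 11111011111101111011111111110 (29 bits)


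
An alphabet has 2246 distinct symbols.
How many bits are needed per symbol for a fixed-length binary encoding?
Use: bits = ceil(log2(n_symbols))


log2(2246) = 11.1331
Bracket: 2^11 = 2048 < 2246 <= 2^12 = 4096
So ceil(log2(2246)) = 12

bits = ceil(log2(2246)) = ceil(11.1331) = 12 bits


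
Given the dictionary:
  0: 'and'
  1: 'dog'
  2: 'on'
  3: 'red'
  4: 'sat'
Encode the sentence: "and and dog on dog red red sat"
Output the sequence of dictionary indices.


Look up each word in the dictionary:
  'and' -> 0
  'and' -> 0
  'dog' -> 1
  'on' -> 2
  'dog' -> 1
  'red' -> 3
  'red' -> 3
  'sat' -> 4

Encoded: [0, 0, 1, 2, 1, 3, 3, 4]


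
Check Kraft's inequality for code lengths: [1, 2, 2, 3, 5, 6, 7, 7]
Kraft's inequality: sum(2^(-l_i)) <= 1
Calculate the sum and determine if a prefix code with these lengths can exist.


Sum = 2^(-1) + 2^(-2) + 2^(-2) + 2^(-3) + 2^(-5) + 2^(-6) + 2^(-7) + 2^(-7)
    = 0.5 + 0.25 + 0.25 + 0.125 + 0.03125 + 0.015625 + 0.0078125 + 0.0078125
    = 152/128 = 1.1875
Since 1.1875 > 1, Kraft's inequality is NOT satisfied.
A prefix code with these lengths CANNOT exist.

Kraft sum = 1.1875. Not satisfied.


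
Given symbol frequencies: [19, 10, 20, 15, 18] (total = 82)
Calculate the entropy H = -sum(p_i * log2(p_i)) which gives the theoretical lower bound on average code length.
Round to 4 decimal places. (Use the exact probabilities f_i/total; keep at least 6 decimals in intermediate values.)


Per-symbol terms -p_i * log2(p_i) with p_i = f_i/82:
  p = 19/82 = 0.231707: log2(p) = -2.109624, -p*log2(p) = 0.488815
  p = 10/82 = 0.121951: log2(p) = -3.035624, -p*log2(p) = 0.370198
  p = 20/82 = 0.243902: log2(p) = -2.035624, -p*log2(p) = 0.496494
  p = 15/82 = 0.182927: log2(p) = -2.450661, -p*log2(p) = 0.448292
  p = 18/82 = 0.219512: log2(p) = -2.187627, -p*log2(p) = 0.480211
H = 0.488815 + 0.370198 + 0.496494 + 0.448292 + 0.480211 = 2.284010

H = 2.284 bits/symbol


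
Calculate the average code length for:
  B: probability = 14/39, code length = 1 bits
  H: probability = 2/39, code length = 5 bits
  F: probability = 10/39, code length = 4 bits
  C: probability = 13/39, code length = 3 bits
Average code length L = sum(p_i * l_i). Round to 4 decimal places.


Weighted contributions p_i * l_i:
  B: (14/39) * 1 = 14/39
  H: (2/39) * 5 = 10/39
  F: (10/39) * 4 = 40/39
  C: (13/39) * 3 = 39/39
Sum = (14 + 10 + 40 + 39)/39 = 103/39

L = 103/39 = 2.6410 bits/symbol


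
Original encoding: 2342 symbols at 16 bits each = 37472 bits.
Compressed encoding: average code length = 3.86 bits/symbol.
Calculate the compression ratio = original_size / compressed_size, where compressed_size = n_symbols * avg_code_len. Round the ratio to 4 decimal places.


original_size = n_symbols * orig_bits = 2342 * 16 = 37472 bits
compressed_size = n_symbols * avg_code_len = 2342 * 3.86 = 9040.12 bits
ratio = original_size / compressed_size = 37472 / 9040.12 = 4.1451

Compression ratio = 4.1451
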